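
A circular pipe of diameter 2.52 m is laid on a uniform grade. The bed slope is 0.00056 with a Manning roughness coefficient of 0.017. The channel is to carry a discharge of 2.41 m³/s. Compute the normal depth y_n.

Manning's equation rearranged: A R^(2/3) = nQ / (1·√S) = 0.017 × 2.41 / (√0.00056) = 1.731.
Try y = 1.41 m: A R^(2/3) = 2.207 — over.
Try y = 1.03 m: A R^(2/3) = 1.285 — short.
Try y = 1.22 m: A R^(2/3) = 1.734 — ≈ 1.731.

y_n = 1.22 m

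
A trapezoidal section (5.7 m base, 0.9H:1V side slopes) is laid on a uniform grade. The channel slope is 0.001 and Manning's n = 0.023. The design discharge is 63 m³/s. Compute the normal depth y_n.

Manning's equation rearranged: A R^(2/3) = nQ / (1·√S) = 0.023 × 63 / (√0.001) = 45.82.
Try y = 3.88 m: A R^(2/3) = 60.51 — too large.
Try y = 2.87 m: A R^(2/3) = 34.8 — too small.
Try y = 3.34 m: A R^(2/3) = 45.85 — ≈ 45.82.

y_n = 3.34 m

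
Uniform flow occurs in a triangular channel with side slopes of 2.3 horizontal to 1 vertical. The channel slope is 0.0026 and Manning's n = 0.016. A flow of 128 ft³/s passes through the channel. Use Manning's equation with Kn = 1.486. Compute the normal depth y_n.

Manning's equation rearranged: A R^(2/3) = nQ / (1.486·√S) = 0.016 × 128 / (1.486 × √0.0026) = 27.03.
At y = 2.47 ft: A R^(2/3) = 15.25 — short.
At y = 3.37 ft: A R^(2/3) = 34.91 — over.
At y = 3.06 ft: A R^(2/3) = 26.99 — ≈ 27.03.

y_n = 3.06 ft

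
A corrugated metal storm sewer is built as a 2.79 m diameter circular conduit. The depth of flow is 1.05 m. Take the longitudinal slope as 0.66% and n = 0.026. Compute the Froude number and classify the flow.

subcritical

For a circular section of diameter D = 2.79 m at depth y = 1.05 m, the central angle is θ = 2 arccos(1 − 2y/D) = 2.642 rad. Then A = (D²/8)(θ − sin θ) = 2.104 m² and P = Dθ/2 = 3.685 m.
Hydraulic radius R = A/P = 2.104/3.685 = 0.571 m.
V = (1/n) R^(2/3) √S = (1/0.026) × 0.571^(2/3) × √0.0066 = 2.15 m/s. Hydraulic depth D_h = A/T = 2.104/2.703 = 0.7784 m.
Froude number Fr = V/√(g·D_h) = 2.15/√(9.81×0.7784) = 0.778, which is less than 1, so the flow is subcritical.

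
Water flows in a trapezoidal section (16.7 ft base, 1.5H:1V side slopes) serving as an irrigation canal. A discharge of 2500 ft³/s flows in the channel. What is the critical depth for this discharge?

At critical depth, Q² T / (g A³) = 1, i.e. A³/T = Q²/g = 2500²/32.2 = 194100.
At y = 5.24 ft: A³/T = 65750 — too small.
At y = 9.08 ft: A³/T = 474900 — too large.
At y = 7.11 ft: A³/T = 193700 — close enough.

y_c = 7.11 ft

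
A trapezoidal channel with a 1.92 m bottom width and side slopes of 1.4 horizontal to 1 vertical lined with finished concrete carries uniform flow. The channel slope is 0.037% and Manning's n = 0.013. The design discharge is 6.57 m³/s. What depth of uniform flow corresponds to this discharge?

y_n = 1.36 m

Manning's equation rearranged: A R^(2/3) = nQ / (1·√S) = 0.013 × 6.57 / (√0.00037) = 4.44.
Trying y = 1.55 m: A R^(2/3) = 5.795 — high.
Trying y = 1.13 m: A R^(2/3) = 3.064 — low.
Trying y = 1.36 m: A R^(2/3) = 4.437 — ≈ 4.44.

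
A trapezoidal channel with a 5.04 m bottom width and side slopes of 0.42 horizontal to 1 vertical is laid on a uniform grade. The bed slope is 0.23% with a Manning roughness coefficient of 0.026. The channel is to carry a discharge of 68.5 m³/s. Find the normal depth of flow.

y_n = 3.71 m

Manning's equation rearranged: A R^(2/3) = nQ / (1·√S) = 0.026 × 68.5 / (√0.0023) = 37.14.
Trying y = 2.74 m: A R^(2/3) = 22.66 — low.
Trying y = 3.71 m: A R^(2/3) = 37.16 — matches.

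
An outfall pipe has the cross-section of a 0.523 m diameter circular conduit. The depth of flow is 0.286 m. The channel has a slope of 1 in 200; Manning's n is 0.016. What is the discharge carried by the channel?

Q = 0.142 m³/s

For a circular section of diameter D = 0.523 m at depth y = 0.286 m, the central angle is θ = 2 arccos(1 − 2y/D) = 3.329 rad. Then A = (D²/8)(θ − sin θ) = 0.1202 m² and P = Dθ/2 = 0.8706 m.
Hydraulic radius R = A/P = 0.1202/0.8706 = 0.1381 m.
Manning's equation: Q = (1/n) A R^(2/3) S^(1/2) = (1/0.016) × 0.1202 × 0.1381^(2/3) × 0.005^(1/2) = 0.142 m³/s.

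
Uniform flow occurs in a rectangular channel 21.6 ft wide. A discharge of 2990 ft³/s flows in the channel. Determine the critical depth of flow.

y_c = 8.41 ft

For a rectangular channel, critical depth y_c = (q²/g)^(1/3) where q = Q/b = 2990/21.6 = 138.4 ft²/s.
So y_c = (138.4²/32.2)^(1/3) = 8.41 ft.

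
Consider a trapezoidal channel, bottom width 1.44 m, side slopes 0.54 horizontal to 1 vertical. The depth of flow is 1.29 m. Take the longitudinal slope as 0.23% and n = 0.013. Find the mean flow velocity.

With bottom width b = 1.44 m and side slope z = 0.54: A = (b + zy)y = (1.44 + 0.54×1.29)×1.29 = 2.756 m²; P = b + 2y√(1+z²) = 1.44 + 2×1.29×1.136 = 4.372 m.
Hydraulic radius R = A/P = 2.756/4.372 = 0.6304 m.
From Manning's equation, V = (1/n) R^(2/3) S^(1/2) = (1/0.013) × 0.6304^(2/3) × 0.0023^(1/2) = 2.71 m/s.

V = 2.71 m/s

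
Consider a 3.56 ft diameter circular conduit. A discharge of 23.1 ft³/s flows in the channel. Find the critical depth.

At critical depth, Q² T / (g A³) = 1, i.e. A³/T = Q²/g = 23.1²/32.2 = 16.57.
Try y = 1.31 ft: A³/T = 10.69 — low.
Try y = 1.64 ft: A³/T = 25.32 — high.
Try y = 1.47 ft: A³/T = 16.65 — matches.

y_c = 1.47 ft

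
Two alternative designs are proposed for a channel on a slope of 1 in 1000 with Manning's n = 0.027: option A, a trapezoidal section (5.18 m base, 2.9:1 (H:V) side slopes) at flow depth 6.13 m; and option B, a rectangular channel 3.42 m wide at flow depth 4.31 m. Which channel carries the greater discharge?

Channel A: With bottom width b = 5.18 m and side slope z = 2.9: A = (b + zy)y = (5.18 + 2.9×6.13)×6.13 = 140.7 m²; P = b + 2y√(1+z²) = 5.18 + 2×6.13×3.068 = 42.79 m. Hydraulic radius R = A/P = 140.7/42.79 = 3.289 m. Q_A = (1/0.027)·140.7·3.289^(2/3)·√0.001 = 364.5 m³/s.
Channel B: Flow area A = b·y = 3.42 × 4.31 = 14.74 m². Wetted perimeter P = b + 2y = 3.42 + 2×4.31 = 12.04 m. Hydraulic radius R = A/P = 14.74/12.04 = 1.224 m. Q_B = (1/0.027)·14.74·1.224^(2/3)·√0.001 = 19.76 m³/s.
Q_A = 364.5 m³/s vs Q_B = 19.76 m³/s, so channel A carries more.

channel A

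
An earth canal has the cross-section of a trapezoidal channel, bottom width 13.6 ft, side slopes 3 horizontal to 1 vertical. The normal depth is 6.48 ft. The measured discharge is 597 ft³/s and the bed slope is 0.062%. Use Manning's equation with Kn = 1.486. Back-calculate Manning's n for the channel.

n = 0.033

With bottom width b = 13.6 ft and side slope z = 3: A = (b + zy)y = (13.6 + 3×6.48)×6.48 = 214.1 ft²; P = b + 2y√(1+z²) = 13.6 + 2×6.48×3.162 = 54.58 ft.
Hydraulic radius R = A/P = 214.1/54.58 = 3.922 ft.
Rearranging Manning's equation: n = (1.486/Q) A R^(2/3) S^(1/2) = (1.486/597) × 214.1 × 3.922^(2/3) × √0.00062 = 0.033.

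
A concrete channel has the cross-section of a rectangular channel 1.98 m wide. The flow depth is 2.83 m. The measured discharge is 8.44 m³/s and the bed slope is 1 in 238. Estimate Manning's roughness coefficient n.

n = 0.035

Flow area A = b·y = 1.98 × 2.83 = 5.603 m². Wetted perimeter P = b + 2y = 1.98 + 2×2.83 = 7.64 m.
Hydraulic radius R = A/P = 5.603/7.64 = 0.7334 m.
Rearranging Manning's equation: n = (1/Q) A R^(2/3) S^(1/2) = (1/8.44) × 5.603 × 0.7334^(2/3) × √0.004202 = 0.035.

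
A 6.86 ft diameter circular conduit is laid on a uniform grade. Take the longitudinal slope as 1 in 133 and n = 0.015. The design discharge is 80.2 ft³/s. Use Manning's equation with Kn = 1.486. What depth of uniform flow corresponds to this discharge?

y_n = 1.95 ft

Manning's equation rearranged: A R^(2/3) = nQ / (1.486·√S) = 0.015 × 80.2 / (1.486 × √0.007519) = 9.336.
Try y = 1.4 ft: A R^(2/3) = 4.831 — too small.
Try y = 2.19 ft: A R^(2/3) = 11.69 — too large.
Try y = 1.95 ft: A R^(2/3) = 9.339 — ≈ 9.336.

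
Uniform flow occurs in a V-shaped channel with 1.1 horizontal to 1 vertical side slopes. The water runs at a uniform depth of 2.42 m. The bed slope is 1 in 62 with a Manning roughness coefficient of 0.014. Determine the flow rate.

Q = 54.3 m³/s

For a triangular section with side slope z = 1.1: A = zy² = 1.1×2.42² = 6.442 m²; P = 2y√(1+z²) = 2×2.42×1.487 = 7.195 m.
Hydraulic radius R = A/P = 6.442/7.195 = 0.8953 m.
Manning's equation: Q = (1/n) A R^(2/3) S^(1/2) = (1/0.014) × 6.442 × 0.8953^(2/3) × 0.01613^(1/2) = 54.3 m³/s.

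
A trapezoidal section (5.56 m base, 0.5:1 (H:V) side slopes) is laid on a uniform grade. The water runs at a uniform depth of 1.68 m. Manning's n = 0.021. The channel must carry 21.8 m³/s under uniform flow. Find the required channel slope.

S = 0.0015

With bottom width b = 5.56 m and side slope z = 0.5: A = (b + zy)y = (5.56 + 0.5×1.68)×1.68 = 10.75 m²; P = b + 2y√(1+z²) = 5.56 + 2×1.68×1.118 = 9.317 m.
Hydraulic radius R = A/P = 10.75/9.317 = 1.154 m.
From Manning's equation, S = [nQ / (1 A R^(2/3))]² = [0.021 × 21.8 / (1 × 10.75 × 1.154^(2/3))]² = 0.0015.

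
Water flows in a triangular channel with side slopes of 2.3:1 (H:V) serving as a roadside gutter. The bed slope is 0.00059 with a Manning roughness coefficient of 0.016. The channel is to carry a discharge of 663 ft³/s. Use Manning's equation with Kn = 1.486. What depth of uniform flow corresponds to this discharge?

y_n = 7.49 ft

Manning's equation rearranged: A R^(2/3) = nQ / (1.486·√S) = 0.016 × 663 / (1.486 × √0.00059) = 293.9.
At y = 5.27 ft: A R^(2/3) = 115 — short.
At y = 8.86 ft: A R^(2/3) = 459.7 — over.
At y = 7.49 ft: A R^(2/3) = 293.7 — close enough.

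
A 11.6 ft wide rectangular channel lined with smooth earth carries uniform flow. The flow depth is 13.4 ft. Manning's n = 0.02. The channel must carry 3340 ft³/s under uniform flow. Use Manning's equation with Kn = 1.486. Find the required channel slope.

Flow area A = b·y = 11.6 × 13.4 = 155.4 ft². Wetted perimeter P = b + 2y = 11.6 + 2×13.4 = 38.4 ft.
Hydraulic radius R = A/P = 155.4/38.4 = 4.048 ft.
From Manning's equation, S = [nQ / (1.486 A R^(2/3))]² = [0.02 × 3340 / (1.486 × 155.4 × 4.048^(2/3))]² = 0.013.

S = 0.013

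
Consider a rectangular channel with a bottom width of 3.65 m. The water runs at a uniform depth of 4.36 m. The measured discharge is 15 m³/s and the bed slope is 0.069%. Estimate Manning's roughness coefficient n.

Flow area A = b·y = 3.65 × 4.36 = 15.91 m². Wetted perimeter P = b + 2y = 3.65 + 2×4.36 = 12.37 m.
Hydraulic radius R = A/P = 15.91/12.37 = 1.286 m.
Rearranging Manning's equation: n = (1/Q) A R^(2/3) S^(1/2) = (1/15) × 15.91 × 1.286^(2/3) × √0.00069 = 0.033.

n = 0.033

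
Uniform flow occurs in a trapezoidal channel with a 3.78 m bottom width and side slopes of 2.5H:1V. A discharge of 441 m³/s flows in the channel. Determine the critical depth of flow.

At critical depth, Q² T / (g A³) = 1, i.e. A³/T = Q²/g = 441²/9.81 = 19820.
Trying y = 3.62 m: A³/T = 4579 — too small.
Trying y = 5.57 m: A³/T = 30320 — too large.
Trying y = 5.06 m: A³/T = 19760 — matches.

y_c = 5.06 m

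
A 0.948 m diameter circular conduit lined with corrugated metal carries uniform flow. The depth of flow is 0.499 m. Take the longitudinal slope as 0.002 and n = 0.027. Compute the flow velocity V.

For a circular section of diameter D = 0.948 m at depth y = 0.499 m, the central angle is θ = 2 arccos(1 − 2y/D) = 3.247 rad. Then A = (D²/8)(θ − sin θ) = 0.3766 m² and P = Dθ/2 = 1.539 m.
Hydraulic radius R = A/P = 0.3766/1.539 = 0.2447 m.
From Manning's equation, V = (1/n) R^(2/3) S^(1/2) = (1/0.027) × 0.2447^(2/3) × 0.002^(1/2) = 0.648 m/s.

V = 0.648 m/s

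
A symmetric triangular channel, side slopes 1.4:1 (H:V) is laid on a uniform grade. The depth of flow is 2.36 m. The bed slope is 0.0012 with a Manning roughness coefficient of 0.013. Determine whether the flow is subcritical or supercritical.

subcritical

For a triangular section with side slope z = 1.4: A = zy² = 1.4×2.36² = 7.797 m²; P = 2y√(1+z²) = 2×2.36×1.72 = 8.121 m.
Hydraulic radius R = A/P = 7.797/8.121 = 0.9602 m.
V = (1/n) R^(2/3) √S = (1/0.013) × 0.9602^(2/3) × √0.0012 = 2.594 m/s. Hydraulic depth D_h = A/T = 7.797/6.608 = 1.18 m.
Froude number Fr = V/√(g·D_h) = 2.594/√(9.81×1.18) = 0.762, which is less than 1, so the flow is subcritical.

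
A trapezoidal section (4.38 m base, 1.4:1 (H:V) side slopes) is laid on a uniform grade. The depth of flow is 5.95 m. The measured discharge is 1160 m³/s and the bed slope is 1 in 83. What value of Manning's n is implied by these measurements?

With bottom width b = 4.38 m and side slope z = 1.4: A = (b + zy)y = (4.38 + 1.4×5.95)×5.95 = 75.62 m²; P = b + 2y√(1+z²) = 4.38 + 2×5.95×1.72 = 24.85 m.
Hydraulic radius R = A/P = 75.62/24.85 = 3.043 m.
Rearranging Manning's equation: n = (1/Q) A R^(2/3) S^(1/2) = (1/1160) × 75.62 × 3.043^(2/3) × √0.01205 = 0.015.

n = 0.015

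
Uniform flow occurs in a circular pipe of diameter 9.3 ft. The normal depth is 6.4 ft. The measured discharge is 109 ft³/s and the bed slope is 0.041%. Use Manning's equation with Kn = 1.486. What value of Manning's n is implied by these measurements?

n = 0.0269

For a circular section of diameter D = 9.3 ft at depth y = 6.4 ft, the central angle is θ = 2 arccos(1 − 2y/D) = 3.913 rad. Then A = (D²/8)(θ − sin θ) = 49.85 ft² and P = Dθ/2 = 18.2 ft.
Hydraulic radius R = A/P = 49.85/18.2 = 2.739 ft.
Rearranging Manning's equation: n = (1.486/Q) A R^(2/3) S^(1/2) = (1.486/109) × 49.85 × 2.739^(2/3) × √0.00041 = 0.0269.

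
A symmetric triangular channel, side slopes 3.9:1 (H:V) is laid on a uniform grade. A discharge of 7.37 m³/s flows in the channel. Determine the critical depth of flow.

At critical depth, Q² T / (g A³) = 1, i.e. A³/T = Q²/g = 7.37²/9.81 = 5.537.
Try y = 0.686 m: A³/T = 1.155 — short.
Try y = 1.2 m: A³/T = 18.92 — over.
Try y = 0.938 m: A³/T = 5.522 — close enough.

y_c = 0.938 m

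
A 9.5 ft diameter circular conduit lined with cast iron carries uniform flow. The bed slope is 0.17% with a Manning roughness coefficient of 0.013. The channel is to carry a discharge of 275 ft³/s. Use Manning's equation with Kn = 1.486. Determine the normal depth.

Manning's equation rearranged: A R^(2/3) = nQ / (1.486·√S) = 0.013 × 275 / (1.486 × √0.0017) = 58.35.
At y = 3.72 ft: A R^(2/3) = 40.89 — short.
At y = 4.54 ft: A R^(2/3) = 58.38 — close enough.

y_n = 4.54 ft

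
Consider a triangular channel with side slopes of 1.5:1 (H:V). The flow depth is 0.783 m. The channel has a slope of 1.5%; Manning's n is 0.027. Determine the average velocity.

For a triangular section with side slope z = 1.5: A = zy² = 1.5×0.783² = 0.9196 m²; P = 2y√(1+z²) = 2×0.783×1.803 = 2.823 m.
Hydraulic radius R = A/P = 0.9196/2.823 = 0.3257 m.
From Manning's equation, V = (1/n) R^(2/3) S^(1/2) = (1/0.027) × 0.3257^(2/3) × 0.015^(1/2) = 2.15 m/s.

V = 2.15 m/s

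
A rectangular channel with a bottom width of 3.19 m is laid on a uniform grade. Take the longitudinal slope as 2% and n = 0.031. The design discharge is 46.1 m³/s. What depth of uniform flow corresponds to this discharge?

y_n = 3.07 m

Manning's equation rearranged: A R^(2/3) = nQ / (1·√S) = 0.031 × 46.1 / (√0.02) = 10.11.
Trying y = 3.56 m: A R^(2/3) = 12.11 — over.
Trying y = 2.29 m: A R^(2/3) = 7.011 — short.
Trying y = 3.07 m: A R^(2/3) = 10.11 — close enough.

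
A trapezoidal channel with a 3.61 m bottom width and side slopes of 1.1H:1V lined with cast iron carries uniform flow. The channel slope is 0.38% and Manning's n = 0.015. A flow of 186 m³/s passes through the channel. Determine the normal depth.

Manning's equation rearranged: A R^(2/3) = nQ / (1·√S) = 0.015 × 186 / (√0.0038) = 45.26.
At y = 3.04 m: A R^(2/3) = 29.77 — too small.
At y = 4.53 m: A R^(2/3) = 67.42 — too large.
At y = 3.74 m: A R^(2/3) = 45.26 — close enough.

y_n = 3.74 m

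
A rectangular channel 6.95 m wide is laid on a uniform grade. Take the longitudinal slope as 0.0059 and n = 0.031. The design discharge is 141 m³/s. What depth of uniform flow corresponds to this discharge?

y_n = 5.06 m

Manning's equation rearranged: A R^(2/3) = nQ / (1·√S) = 0.031 × 141 / (√0.0059) = 56.91.
At y = 3.8 m: A R^(2/3) = 39.3 — too small.
At y = 6.2 m: A R^(2/3) = 73.48 — too large.
At y = 5.06 m: A R^(2/3) = 56.94 — close enough.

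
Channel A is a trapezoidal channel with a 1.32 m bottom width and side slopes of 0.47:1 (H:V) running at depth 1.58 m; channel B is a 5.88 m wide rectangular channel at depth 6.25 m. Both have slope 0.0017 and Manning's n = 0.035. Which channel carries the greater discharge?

channel B

Channel A: With bottom width b = 1.32 m and side slope z = 0.47: A = (b + zy)y = (1.32 + 0.47×1.58)×1.58 = 3.259 m²; P = b + 2y√(1+z²) = 1.32 + 2×1.58×1.105 = 4.812 m. Hydraulic radius R = A/P = 3.259/4.812 = 0.6773 m. Q_A = (1/0.035)·3.259·0.6773^(2/3)·√0.0017 = 2.961 m³/s.
Channel B: Flow area A = b·y = 5.88 × 6.25 = 36.75 m². Wetted perimeter P = b + 2y = 5.88 + 2×6.25 = 18.38 m. Hydraulic radius R = A/P = 36.75/18.38 = 1.999 m. Q_B = (1/0.035)·36.75·1.999^(2/3)·√0.0017 = 68.71 m³/s.
Q_A = 2.961 m³/s vs Q_B = 68.71 m³/s, so channel B carries more.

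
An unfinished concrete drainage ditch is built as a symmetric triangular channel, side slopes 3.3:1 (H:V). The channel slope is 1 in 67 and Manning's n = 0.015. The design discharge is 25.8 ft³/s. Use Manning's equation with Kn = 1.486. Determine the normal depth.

Manning's equation rearranged: A R^(2/3) = nQ / (1.486·√S) = 0.015 × 25.8 / (1.486 × √0.01493) = 2.132.
At y = 0.732 ft: A R^(2/3) = 0.8786 — too small.
At y = 1.02 ft: A R^(2/3) = 2.128 — ≈ 2.132.

y_n = 1.02 ft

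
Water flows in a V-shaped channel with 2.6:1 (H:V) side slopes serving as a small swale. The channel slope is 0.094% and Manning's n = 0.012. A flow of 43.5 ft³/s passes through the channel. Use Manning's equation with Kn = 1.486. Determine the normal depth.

y_n = 2.11 ft

Manning's equation rearranged: A R^(2/3) = nQ / (1.486·√S) = 0.012 × 43.5 / (1.486 × √0.00094) = 11.46.
Try y = 1.77 ft: A R^(2/3) = 7.171 — short.
Try y = 2.11 ft: A R^(2/3) = 11.46 — ≈ 11.46.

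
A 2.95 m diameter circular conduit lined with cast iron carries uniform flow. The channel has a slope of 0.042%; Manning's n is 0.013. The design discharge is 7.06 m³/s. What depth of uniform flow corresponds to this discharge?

y_n = 2 m

Manning's equation rearranged: A R^(2/3) = nQ / (1·√S) = 0.013 × 7.06 / (√0.00042) = 4.478.
Trying y = 2.53 m: A R^(2/3) = 5.786 — over.
Trying y = 1.44 m: A R^(2/3) = 2.678 — short.
Trying y = 2 m: A R^(2/3) = 4.476 — matches.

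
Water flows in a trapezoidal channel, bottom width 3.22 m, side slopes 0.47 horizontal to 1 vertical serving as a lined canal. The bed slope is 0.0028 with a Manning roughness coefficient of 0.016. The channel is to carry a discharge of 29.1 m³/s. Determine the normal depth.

y_n = 2 m

Manning's equation rearranged: A R^(2/3) = nQ / (1·√S) = 0.016 × 29.1 / (√0.0028) = 8.799.
Try y = 2.31 m: A R^(2/3) = 11.2 — over.
Try y = 1.6 m: A R^(2/3) = 6.101 — short.
Try y = 2 m: A R^(2/3) = 8.807 — matches.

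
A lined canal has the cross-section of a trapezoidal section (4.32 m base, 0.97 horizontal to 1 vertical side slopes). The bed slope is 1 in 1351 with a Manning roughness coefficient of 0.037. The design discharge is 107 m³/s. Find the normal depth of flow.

y_n = 6.49 m

Manning's equation rearranged: A R^(2/3) = nQ / (1·√S) = 0.037 × 107 / (√0.0007402) = 145.5.
Trying y = 8.25 m: A R^(2/3) = 244.2 — over.
Trying y = 6.49 m: A R^(2/3) = 145.7 — close enough.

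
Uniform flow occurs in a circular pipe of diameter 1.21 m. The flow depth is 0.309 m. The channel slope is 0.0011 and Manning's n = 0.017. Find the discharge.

Q = 0.144 m³/s

For a circular section of diameter D = 1.21 m at depth y = 0.309 m, the central angle is θ = 2 arccos(1 − 2y/D) = 2.119 rad. Then A = (D²/8)(θ − sin θ) = 0.2316 m² and P = Dθ/2 = 1.282 m.
Hydraulic radius R = A/P = 0.2316/1.282 = 0.1807 m.
Manning's equation: Q = (1/n) A R^(2/3) S^(1/2) = (1/0.017) × 0.2316 × 0.1807^(2/3) × 0.0011^(1/2) = 0.144 m³/s.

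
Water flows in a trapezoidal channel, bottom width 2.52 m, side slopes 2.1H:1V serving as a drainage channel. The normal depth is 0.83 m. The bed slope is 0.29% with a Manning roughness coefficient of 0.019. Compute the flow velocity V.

V = 1.91 m/s

With bottom width b = 2.52 m and side slope z = 2.1: A = (b + zy)y = (2.52 + 2.1×0.83)×0.83 = 3.538 m²; P = b + 2y√(1+z²) = 2.52 + 2×0.83×2.326 = 6.381 m.
Hydraulic radius R = A/P = 3.538/6.381 = 0.5545 m.
From Manning's equation, V = (1/n) R^(2/3) S^(1/2) = (1/0.019) × 0.5545^(2/3) × 0.0029^(1/2) = 1.91 m/s.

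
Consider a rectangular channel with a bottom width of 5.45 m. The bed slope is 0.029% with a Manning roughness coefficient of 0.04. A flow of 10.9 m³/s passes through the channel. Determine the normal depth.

y_n = 3.53 m

Manning's equation rearranged: A R^(2/3) = nQ / (1·√S) = 0.04 × 10.9 / (√0.00029) = 25.6.
Try y = 4.48 m: A R^(2/3) = 34.7 — over.
Try y = 3.53 m: A R^(2/3) = 25.63 — close enough.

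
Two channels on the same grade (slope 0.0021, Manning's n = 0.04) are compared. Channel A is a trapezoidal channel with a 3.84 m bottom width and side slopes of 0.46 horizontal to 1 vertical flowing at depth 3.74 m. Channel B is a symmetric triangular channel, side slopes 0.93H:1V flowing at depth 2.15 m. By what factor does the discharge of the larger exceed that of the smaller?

8.56

Channel A: With bottom width b = 3.84 m and side slope z = 0.46: A = (b + zy)y = (3.84 + 0.46×3.74)×3.74 = 20.8 m²; P = b + 2y√(1+z²) = 3.84 + 2×3.74×1.101 = 12.07 m. Hydraulic radius R = A/P = 20.8/12.07 = 1.722 m. Q_A = (1/0.04)·20.8·1.722^(2/3)·√0.0021 = 34.23 m³/s.
Channel B: For a triangular section with side slope z = 0.93: A = zy² = 0.93×2.15² = 4.299 m²; P = 2y√(1+z²) = 2×2.15×1.366 = 5.872 m. Hydraulic radius R = A/P = 4.299/5.872 = 0.7321 m. Q_B = (1/0.04)·4.299·0.7321^(2/3)·√0.0021 = 4.001 m³/s.
The larger discharge is 34.23 m³/s and the smaller is 4.001 m³/s; the ratio is 8.56.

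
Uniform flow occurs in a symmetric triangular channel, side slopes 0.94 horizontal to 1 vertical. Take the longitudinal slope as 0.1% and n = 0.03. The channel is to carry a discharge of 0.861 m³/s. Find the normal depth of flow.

Manning's equation rearranged: A R^(2/3) = nQ / (1·√S) = 0.03 × 0.861 / (√0.001) = 0.8168.
Try y = 0.896 m: A R^(2/3) = 0.3433 — short.
Try y = 1.44 m: A R^(2/3) = 1.217 — over.
Try y = 1.24 m: A R^(2/3) = 0.8166 — close enough.

y_n = 1.24 m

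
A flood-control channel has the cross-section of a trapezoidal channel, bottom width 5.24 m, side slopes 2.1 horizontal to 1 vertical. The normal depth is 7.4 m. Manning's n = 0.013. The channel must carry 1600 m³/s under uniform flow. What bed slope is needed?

S = 0.003

With bottom width b = 5.24 m and side slope z = 2.1: A = (b + zy)y = (5.24 + 2.1×7.4)×7.4 = 153.8 m²; P = b + 2y√(1+z²) = 5.24 + 2×7.4×2.326 = 39.66 m.
Hydraulic radius R = A/P = 153.8/39.66 = 3.877 m.
From Manning's equation, S = [nQ / (1 A R^(2/3))]² = [0.013 × 1600 / (1 × 153.8 × 3.877^(2/3))]² = 0.003.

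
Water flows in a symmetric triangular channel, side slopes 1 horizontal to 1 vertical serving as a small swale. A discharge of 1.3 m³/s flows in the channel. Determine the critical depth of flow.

At critical depth, Q² T / (g A³) = 1, i.e. A³/T = Q²/g = 1.3²/9.81 = 0.1723.
Trying y = 1.03 m: A³/T = 0.5796 — high.
Trying y = 0.667 m: A³/T = 0.06601 — low.
Trying y = 0.808 m: A³/T = 0.1722 — matches.

y_c = 0.808 m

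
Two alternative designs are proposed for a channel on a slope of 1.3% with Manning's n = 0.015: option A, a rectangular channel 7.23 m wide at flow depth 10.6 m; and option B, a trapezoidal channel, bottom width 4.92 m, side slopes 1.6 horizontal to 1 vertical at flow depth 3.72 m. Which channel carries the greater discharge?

Channel A: Flow area A = b·y = 7.23 × 10.6 = 76.64 m². Wetted perimeter P = b + 2y = 7.23 + 2×10.6 = 28.43 m. Hydraulic radius R = A/P = 76.64/28.43 = 2.696 m. Q_A = (1/0.015)·76.64·2.696^(2/3)·√0.013 = 1128 m³/s.
Channel B: With bottom width b = 4.92 m and side slope z = 1.6: A = (b + zy)y = (4.92 + 1.6×3.72)×3.72 = 40.44 m²; P = b + 2y√(1+z²) = 4.92 + 2×3.72×1.887 = 18.96 m. Hydraulic radius R = A/P = 40.44/18.96 = 2.133 m. Q_B = (1/0.015)·40.44·2.133^(2/3)·√0.013 = 509.5 m³/s.
Q_A = 1128 m³/s vs Q_B = 509.5 m³/s, so channel A carries more.

channel A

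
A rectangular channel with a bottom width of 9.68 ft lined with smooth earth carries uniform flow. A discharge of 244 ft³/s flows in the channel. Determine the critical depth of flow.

y_c = 2.7 ft

For a rectangular channel, critical depth y_c = (q²/g)^(1/3) where q = Q/b = 244/9.68 = 25.21 ft²/s.
So y_c = (25.21²/32.2)^(1/3) = 2.7 ft.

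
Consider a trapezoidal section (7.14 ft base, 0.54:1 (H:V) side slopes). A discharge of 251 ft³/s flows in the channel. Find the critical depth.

At critical depth, Q² T / (g A³) = 1, i.e. A³/T = Q²/g = 251²/32.2 = 1957.
Try y = 2.12 ft: A³/T = 574.6 — low.
Try y = 3.81 ft: A³/T = 3823 — high.
Try y = 3.11 ft: A³/T = 1965 — ≈ 1957.

y_c = 3.11 ft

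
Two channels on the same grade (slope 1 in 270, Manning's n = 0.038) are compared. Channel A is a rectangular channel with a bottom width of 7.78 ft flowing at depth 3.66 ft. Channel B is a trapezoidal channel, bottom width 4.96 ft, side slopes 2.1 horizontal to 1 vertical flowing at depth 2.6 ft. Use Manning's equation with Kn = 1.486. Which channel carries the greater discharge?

channel A

Channel A: Flow area A = b·y = 7.78 × 3.66 = 28.47 ft². Wetted perimeter P = b + 2y = 7.78 + 2×3.66 = 15.1 ft. Hydraulic radius R = A/P = 28.47/15.1 = 1.886 ft. Q_A = (1.486/0.038)·28.47·1.886^(2/3)·√0.003704 = 103.4 ft³/s.
Channel B: With bottom width b = 4.96 ft and side slope z = 2.1: A = (b + zy)y = (4.96 + 2.1×2.6)×2.6 = 27.09 ft²; P = b + 2y√(1+z²) = 4.96 + 2×2.6×2.326 = 17.05 ft. Hydraulic radius R = A/P = 27.09/17.05 = 1.589 ft. Q_B = (1.486/0.038)·27.09·1.589^(2/3)·√0.003704 = 87.78 ft³/s.
Q_A = 103.4 ft³/s vs Q_B = 87.78 ft³/s, so channel A carries more.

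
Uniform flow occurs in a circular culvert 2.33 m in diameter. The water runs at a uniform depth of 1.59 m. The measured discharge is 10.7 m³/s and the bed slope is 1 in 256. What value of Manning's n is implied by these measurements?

n = 0.0141

For a circular section of diameter D = 2.33 m at depth y = 1.59 m, the central angle is θ = 2 arccos(1 − 2y/D) = 3.888 rad. Then A = (D²/8)(θ − sin θ) = 3.1 m² and P = Dθ/2 = 4.53 m.
Hydraulic radius R = A/P = 3.1/4.53 = 0.6843 m.
Rearranging Manning's equation: n = (1/Q) A R^(2/3) S^(1/2) = (1/10.7) × 3.1 × 0.6843^(2/3) × √0.003906 = 0.0141.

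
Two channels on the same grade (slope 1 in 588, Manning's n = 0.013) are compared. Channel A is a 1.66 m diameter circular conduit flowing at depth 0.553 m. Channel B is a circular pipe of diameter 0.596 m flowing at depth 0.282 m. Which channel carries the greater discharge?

channel A

Channel A: For a circular section of diameter D = 1.66 m at depth y = 0.553 m, the central angle is θ = 2 arccos(1 − 2y/D) = 2.461 rad. Then A = (D²/8)(θ − sin θ) = 0.631 m² and P = Dθ/2 = 2.043 m. Hydraulic radius R = A/P = 0.631/2.043 = 0.3089 m. Q_A = (1/0.013)·0.631·0.3089^(2/3)·√0.001701 = 0.9147 m³/s.
Channel B: For a circular section of diameter D = 0.596 m at depth y = 0.282 m, the central angle is θ = 2 arccos(1 − 2y/D) = 3.034 rad. Then A = (D²/8)(θ − sin θ) = 0.13 m² and P = Dθ/2 = 0.9042 m. Hydraulic radius R = A/P = 0.13/0.9042 = 0.1437 m. Q_B = (1/0.013)·0.13·0.1437^(2/3)·√0.001701 = 0.1131 m³/s.
Q_A = 0.9147 m³/s vs Q_B = 0.1131 m³/s, so channel A carries more.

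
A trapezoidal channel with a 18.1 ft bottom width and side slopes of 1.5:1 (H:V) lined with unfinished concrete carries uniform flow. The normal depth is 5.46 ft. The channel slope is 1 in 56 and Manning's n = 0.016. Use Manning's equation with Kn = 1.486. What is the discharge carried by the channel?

Q = 4340 ft³/s

With bottom width b = 18.1 ft and side slope z = 1.5: A = (b + zy)y = (18.1 + 1.5×5.46)×5.46 = 143.5 ft²; P = b + 2y√(1+z²) = 18.1 + 2×5.46×1.803 = 37.79 ft.
Hydraulic radius R = A/P = 143.5/37.79 = 3.799 ft.
Manning's equation: Q = (1.486/n) A R^(2/3) S^(1/2) = (1.486/0.016) × 143.5 × 3.799^(2/3) × 0.01786^(1/2) = 4340 ft³/s.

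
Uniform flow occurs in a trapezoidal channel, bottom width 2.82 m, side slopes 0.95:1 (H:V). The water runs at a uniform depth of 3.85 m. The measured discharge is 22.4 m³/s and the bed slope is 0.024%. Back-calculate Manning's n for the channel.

With bottom width b = 2.82 m and side slope z = 0.95: A = (b + zy)y = (2.82 + 0.95×3.85)×3.85 = 24.94 m²; P = b + 2y√(1+z²) = 2.82 + 2×3.85×1.379 = 13.44 m.
Hydraulic radius R = A/P = 24.94/13.44 = 1.855 m.
Rearranging Manning's equation: n = (1/Q) A R^(2/3) S^(1/2) = (1/22.4) × 24.94 × 1.855^(2/3) × √0.00024 = 0.026.

n = 0.026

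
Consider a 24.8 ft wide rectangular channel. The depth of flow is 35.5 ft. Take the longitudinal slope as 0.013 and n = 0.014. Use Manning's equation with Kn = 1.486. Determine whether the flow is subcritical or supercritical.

Flow area A = b·y = 24.8 × 35.5 = 880.4 ft². Wetted perimeter P = b + 2y = 24.8 + 2×35.5 = 95.8 ft.
Hydraulic radius R = A/P = 880.4/95.8 = 9.19 ft.
V = (1.486/n) R^(2/3) √S = (1.486/0.014) × 9.19^(2/3) × √0.013 = 53.1 ft/s. Hydraulic depth D_h = A/T = 880.4/24.8 = 35.5 ft.
Froude number Fr = V/√(g·D_h) = 53.1/√(32.2×35.5) = 1.57, which is greater than 1, so the flow is supercritical.

supercritical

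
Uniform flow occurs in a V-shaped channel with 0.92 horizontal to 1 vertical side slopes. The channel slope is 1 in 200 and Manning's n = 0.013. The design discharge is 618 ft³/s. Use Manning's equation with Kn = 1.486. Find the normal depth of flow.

Manning's equation rearranged: A R^(2/3) = nQ / (1.486·√S) = 0.013 × 618 / (1.486 × √0.005) = 76.46.
Try y = 5.13 ft: A R^(2/3) = 34.98 — too small.
Try y = 7.92 ft: A R^(2/3) = 111.4 — too large.
Try y = 6.88 ft: A R^(2/3) = 76.52 — close enough.

y_n = 6.88 ft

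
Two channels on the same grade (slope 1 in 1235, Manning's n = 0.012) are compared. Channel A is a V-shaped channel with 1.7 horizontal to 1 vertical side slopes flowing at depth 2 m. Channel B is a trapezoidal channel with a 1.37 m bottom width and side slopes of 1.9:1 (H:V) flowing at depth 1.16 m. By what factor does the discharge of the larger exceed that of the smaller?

Channel A: For a triangular section with side slope z = 1.7: A = zy² = 1.7×2² = 6.8 m²; P = 2y√(1+z²) = 2×2×1.972 = 7.889 m. Hydraulic radius R = A/P = 6.8/7.889 = 0.8619 m. Q_A = (1/0.012)·6.8·0.8619^(2/3)·√0.0008097 = 14.6 m³/s.
Channel B: With bottom width b = 1.37 m and side slope z = 1.9: A = (b + zy)y = (1.37 + 1.9×1.16)×1.16 = 4.146 m²; P = b + 2y√(1+z²) = 1.37 + 2×1.16×2.147 = 6.351 m. Hydraulic radius R = A/P = 4.146/6.351 = 0.6528 m. Q_B = (1/0.012)·4.146·0.6528^(2/3)·√0.0008097 = 7.398 m³/s.
The larger discharge is 14.6 m³/s and the smaller is 7.398 m³/s; the ratio is 1.97.

1.97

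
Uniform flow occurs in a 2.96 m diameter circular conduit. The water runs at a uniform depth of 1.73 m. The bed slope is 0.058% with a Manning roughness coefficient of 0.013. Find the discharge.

Q = 6.73 m³/s

For a circular section of diameter D = 2.96 m at depth y = 1.73 m, the central angle is θ = 2 arccos(1 − 2y/D) = 3.481 rad. Then A = (D²/8)(θ − sin θ) = 4.177 m² and P = Dθ/2 = 5.152 m.
Hydraulic radius R = A/P = 4.177/5.152 = 0.8108 m.
Manning's equation: Q = (1/n) A R^(2/3) S^(1/2) = (1/0.013) × 4.177 × 0.8108^(2/3) × 0.00058^(1/2) = 6.73 m³/s.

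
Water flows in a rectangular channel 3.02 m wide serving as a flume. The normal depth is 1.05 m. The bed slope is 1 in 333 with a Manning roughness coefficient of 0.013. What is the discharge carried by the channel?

Flow area A = b·y = 3.02 × 1.05 = 3.171 m². Wetted perimeter P = b + 2y = 3.02 + 2×1.05 = 5.12 m.
Hydraulic radius R = A/P = 3.171/5.12 = 0.6193 m.
Manning's equation: Q = (1/n) A R^(2/3) S^(1/2) = (1/0.013) × 3.171 × 0.6193^(2/3) × 0.003003^(1/2) = 9.71 m³/s.

Q = 9.71 m³/s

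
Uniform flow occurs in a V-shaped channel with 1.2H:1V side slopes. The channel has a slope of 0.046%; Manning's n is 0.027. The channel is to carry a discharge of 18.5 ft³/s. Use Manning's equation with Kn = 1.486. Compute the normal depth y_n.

Manning's equation rearranged: A R^(2/3) = nQ / (1.486·√S) = 0.027 × 18.5 / (1.486 × √0.00046) = 15.67.
At y = 2.54 ft: A R^(2/3) = 7.616 — low.
At y = 4.03 ft: A R^(2/3) = 26.08 — high.
At y = 3.33 ft: A R^(2/3) = 15.68 — close enough.

y_n = 3.33 ft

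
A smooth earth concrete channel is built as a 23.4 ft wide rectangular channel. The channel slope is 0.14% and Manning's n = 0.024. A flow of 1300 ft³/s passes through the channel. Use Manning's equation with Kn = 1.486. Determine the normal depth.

Manning's equation rearranged: A R^(2/3) = nQ / (1.486·√S) = 0.024 × 1300 / (1.486 × √0.0014) = 561.1.
At y = 9.87 ft: A R^(2/3) = 706.8 — over.
At y = 6.06 ft: A R^(2/3) = 356.9 — short.
At y = 8.35 ft: A R^(2/3) = 561.6 — close enough.

y_n = 8.35 ft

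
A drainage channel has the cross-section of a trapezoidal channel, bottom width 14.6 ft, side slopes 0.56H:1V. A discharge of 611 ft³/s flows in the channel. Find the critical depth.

At critical depth, Q² T / (g A³) = 1, i.e. A³/T = Q²/g = 611²/32.2 = 11590.
Trying y = 4.59 ft: A³/T = 24800 — too large.
Trying y = 3.13 ft: A³/T = 7406 — too small.
Trying y = 3.61 ft: A³/T = 11590 — close enough.

y_c = 3.61 ft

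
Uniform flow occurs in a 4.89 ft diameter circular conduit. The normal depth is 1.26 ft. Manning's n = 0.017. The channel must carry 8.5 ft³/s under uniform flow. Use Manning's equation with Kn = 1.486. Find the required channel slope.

For a circular section of diameter D = 4.89 ft at depth y = 1.26 ft, the central angle is θ = 2 arccos(1 − 2y/D) = 2.13 rad. Then A = (D²/8)(θ − sin θ) = 3.831 ft² and P = Dθ/2 = 5.207 ft.
Hydraulic radius R = A/P = 3.831/5.207 = 0.7358 ft.
From Manning's equation, S = [nQ / (1.486 A R^(2/3))]² = [0.017 × 8.5 / (1.486 × 3.831 × 0.7358^(2/3))]² = 0.00097.

S = 0.00097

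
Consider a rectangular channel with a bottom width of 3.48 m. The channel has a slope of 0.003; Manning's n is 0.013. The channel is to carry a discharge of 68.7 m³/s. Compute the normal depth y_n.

y_n = 4.1 m

Manning's equation rearranged: A R^(2/3) = nQ / (1·√S) = 0.013 × 68.7 / (√0.003) = 16.31.
At y = 2.93 m: A R^(2/3) = 10.81 — short.
At y = 4.49 m: A R^(2/3) = 18.17 — over.
At y = 4.1 m: A R^(2/3) = 16.3 — ≈ 16.31.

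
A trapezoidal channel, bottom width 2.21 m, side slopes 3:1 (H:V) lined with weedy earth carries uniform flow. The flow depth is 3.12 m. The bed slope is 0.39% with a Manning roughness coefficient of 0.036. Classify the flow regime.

With bottom width b = 2.21 m and side slope z = 3: A = (b + zy)y = (2.21 + 3×3.12)×3.12 = 36.1 m²; P = b + 2y√(1+z²) = 2.21 + 2×3.12×3.162 = 21.94 m.
Hydraulic radius R = A/P = 36.1/21.94 = 1.645 m.
V = (1/n) R^(2/3) √S = (1/0.036) × 1.645^(2/3) × √0.0039 = 2.417 m/s. Hydraulic depth D_h = A/T = 36.1/20.93 = 1.725 m.
Froude number Fr = V/√(g·D_h) = 2.417/√(9.81×1.725) = 0.588, which is less than 1, so the flow is subcritical.

subcritical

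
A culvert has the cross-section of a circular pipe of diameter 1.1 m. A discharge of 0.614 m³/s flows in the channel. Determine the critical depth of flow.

y_c = 0.431 m

At critical depth, Q² T / (g A³) = 1, i.e. A³/T = Q²/g = 0.614²/9.81 = 0.03843.
Trying y = 0.544 m: A³/T = 0.09353 — too large.
Trying y = 0.431 m: A³/T = 0.03833 — ≈ 0.03843.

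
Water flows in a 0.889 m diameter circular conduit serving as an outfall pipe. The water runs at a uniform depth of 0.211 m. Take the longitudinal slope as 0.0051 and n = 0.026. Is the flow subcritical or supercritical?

For a circular section of diameter D = 0.889 m at depth y = 0.211 m, the central angle is θ = 2 arccos(1 − 2y/D) = 2.035 rad. Then A = (D²/8)(θ − sin θ) = 0.1128 m² and P = Dθ/2 = 0.9048 m.
Hydraulic radius R = A/P = 0.1128/0.9048 = 0.1246 m.
V = (1/n) R^(2/3) √S = (1/0.026) × 0.1246^(2/3) × √0.0051 = 0.6853 m/s. Hydraulic depth D_h = A/T = 0.1128/0.7565 = 0.1491 m.
Froude number Fr = V/√(g·D_h) = 0.6853/√(9.81×0.1491) = 0.567, which is less than 1, so the flow is subcritical.

subcritical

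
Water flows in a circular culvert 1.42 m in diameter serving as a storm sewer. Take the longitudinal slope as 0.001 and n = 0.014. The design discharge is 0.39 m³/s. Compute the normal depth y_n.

y_n = 0.45 m

Manning's equation rearranged: A R^(2/3) = nQ / (1·√S) = 0.014 × 0.39 / (√0.001) = 0.1727.
At y = 0.542 m: A R^(2/3) = 0.2455 — over.
At y = 0.373 m: A R^(2/3) = 0.1199 — short.
At y = 0.45 m: A R^(2/3) = 0.1728 — ≈ 0.1727.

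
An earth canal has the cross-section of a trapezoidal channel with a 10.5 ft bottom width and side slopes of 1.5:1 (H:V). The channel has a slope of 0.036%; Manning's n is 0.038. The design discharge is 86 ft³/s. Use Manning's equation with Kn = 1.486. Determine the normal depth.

y_n = 3.82 ft

Manning's equation rearranged: A R^(2/3) = nQ / (1.486·√S) = 0.038 × 86 / (1.486 × √0.00036) = 115.9.
At y = 4.56 ft: A R^(2/3) = 162.1 — over.
At y = 3.82 ft: A R^(2/3) = 115.8 — matches.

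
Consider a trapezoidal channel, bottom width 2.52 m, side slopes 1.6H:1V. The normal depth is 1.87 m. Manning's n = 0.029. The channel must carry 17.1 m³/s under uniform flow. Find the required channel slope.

With bottom width b = 2.52 m and side slope z = 1.6: A = (b + zy)y = (2.52 + 1.6×1.87)×1.87 = 10.31 m²; P = b + 2y√(1+z²) = 2.52 + 2×1.87×1.887 = 9.577 m.
Hydraulic radius R = A/P = 10.31/9.577 = 1.076 m.
From Manning's equation, S = [nQ / (1 A R^(2/3))]² = [0.029 × 17.1 / (1 × 10.31 × 1.076^(2/3))]² = 0.0021.

S = 0.0021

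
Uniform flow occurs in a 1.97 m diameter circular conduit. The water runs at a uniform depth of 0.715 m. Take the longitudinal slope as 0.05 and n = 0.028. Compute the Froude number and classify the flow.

supercritical

For a circular section of diameter D = 1.97 m at depth y = 0.715 m, the central angle is θ = 2 arccos(1 − 2y/D) = 2.586 rad. Then A = (D²/8)(θ − sin θ) = 0.9989 m² and P = Dθ/2 = 2.547 m.
Hydraulic radius R = A/P = 0.9989/2.547 = 0.3921 m.
V = (1/n) R^(2/3) √S = (1/0.028) × 0.3921^(2/3) × √0.05 = 4.278 m/s. Hydraulic depth D_h = A/T = 0.9989/1.895 = 0.5272 m.
Froude number Fr = V/√(g·D_h) = 4.278/√(9.81×0.5272) = 1.88, which is greater than 1, so the flow is supercritical.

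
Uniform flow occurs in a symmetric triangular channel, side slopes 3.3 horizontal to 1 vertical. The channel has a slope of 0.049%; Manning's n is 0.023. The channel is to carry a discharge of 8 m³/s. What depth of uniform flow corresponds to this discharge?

y_n = 1.7 m

Manning's equation rearranged: A R^(2/3) = nQ / (1·√S) = 0.023 × 8 / (√0.00049) = 8.312.
At y = 2.17 m: A R^(2/3) = 15.93 — too large.
At y = 1.7 m: A R^(2/3) = 8.311 — matches.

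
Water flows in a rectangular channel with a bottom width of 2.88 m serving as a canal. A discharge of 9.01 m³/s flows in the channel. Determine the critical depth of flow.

y_c = 0.999 m

For a rectangular channel, critical depth y_c = (q²/g)^(1/3) where q = Q/b = 9.01/2.88 = 3.128 m²/s.
So y_c = (3.128²/9.81)^(1/3) = 0.999 m.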